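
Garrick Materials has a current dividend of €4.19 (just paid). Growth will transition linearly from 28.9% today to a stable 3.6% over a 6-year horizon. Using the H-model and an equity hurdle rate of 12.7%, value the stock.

€82.65

H-model: P₀ = D₀[(1+g_L) + H(g_S−g_L)]/(r−g_L), with H = 6/2 = 3.
P₀ = 4.19 × [(1+0.036) + 3×(0.289−0.036)] / (0.127−0.036)
   = 4.19 × 1.7950 / 0.091 = 82.6489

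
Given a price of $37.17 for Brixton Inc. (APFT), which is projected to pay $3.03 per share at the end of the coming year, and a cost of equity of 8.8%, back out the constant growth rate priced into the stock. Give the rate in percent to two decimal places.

0.65%

From P₀ = D₁/(r − g), the implied growth is g = r − D₁/P₀.
g = 0.088 − 3.03/37.17 = 0.088 − 0.08152 = 0.00648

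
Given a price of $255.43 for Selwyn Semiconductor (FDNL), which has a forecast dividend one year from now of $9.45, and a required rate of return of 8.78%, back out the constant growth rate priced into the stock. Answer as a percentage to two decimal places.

From P₀ = D₁/(r − g), the implied growth is g = r − D₁/P₀.
g = 0.0878 − 9.45/255.43 = 0.0878 − 0.03700 = 0.05080

5.08%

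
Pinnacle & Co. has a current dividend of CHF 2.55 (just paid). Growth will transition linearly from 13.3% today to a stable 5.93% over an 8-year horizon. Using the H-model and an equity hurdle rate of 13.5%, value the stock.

CHF 45.61

H-model: P₀ = D₀[(1+g_L) + H(g_S−g_L)]/(r−g_L), with H = 8/2 = 4.
P₀ = 2.55 × [(1+0.0593) + 4×(0.133−0.0593)] / (0.135−0.0593)
   = 2.55 × 1.3541 / 0.0757 = 45.6137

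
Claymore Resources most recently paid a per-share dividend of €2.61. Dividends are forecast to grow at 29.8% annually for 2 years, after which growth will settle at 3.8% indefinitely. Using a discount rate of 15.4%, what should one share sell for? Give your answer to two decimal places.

€35.78

Two-stage DDM. Project D₁…D_2 at 0.298, terminal growth 0.038, discount at r = 0.154.
D_1 = 3.3878
D_2 = 4.3973
Terminal value at t=2: TV = D_3/(r−g) = 4.5644/(0.154−0.038) = 39.3486
P₀ = 3.3878/(1+0.154)^1 + 4.3973/(1+0.154)^2 + 39.3486/(1+0.154)^2 = 35.7850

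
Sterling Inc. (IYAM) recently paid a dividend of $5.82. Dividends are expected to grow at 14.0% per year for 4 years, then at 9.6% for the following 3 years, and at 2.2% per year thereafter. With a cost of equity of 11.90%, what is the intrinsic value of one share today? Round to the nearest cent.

$104.50

Three-stage DDM. Project D₁…D_7; terminal Gordon value at t=7 with g = 0.022; discount at r = 0.119.
D_1 = 6.6348
D_2 = 7.5637
D_3 = 8.6226
D_4 = 9.8297
D_5 = 10.7734
D_6 = 11.8077
D_7 = 12.9412
TV_7 = 13.2259/(0.119−0.022) = 136.3494
P₀ = Σ Dₜ/(1+r)ᵗ + TV_7/(1+r)^7 = 104.5027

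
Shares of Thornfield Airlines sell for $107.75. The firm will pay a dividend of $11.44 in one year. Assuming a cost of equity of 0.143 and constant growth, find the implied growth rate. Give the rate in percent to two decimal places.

3.68%

From P₀ = D₁/(r − g), the implied growth is g = r − D₁/P₀.
g = 0.143 − 11.44/107.75 = 0.143 − 0.10617 = 0.03683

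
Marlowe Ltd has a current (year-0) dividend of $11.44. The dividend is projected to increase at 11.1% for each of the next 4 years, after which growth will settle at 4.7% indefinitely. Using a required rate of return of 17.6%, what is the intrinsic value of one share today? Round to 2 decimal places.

Two-stage DDM. Project D₁…D_4 at 0.111, terminal growth 0.047, discount at r = 0.176.
D_1 = 12.7098
D_2 = 14.1206
D_3 = 15.6880
D_4 = 17.4294
Terminal value at t=4: TV = D_5/(r−g) = 18.2486/(0.176−0.047) = 141.4618
P₀ = 12.7098/(1+0.176)^1 + 14.1206/(1+0.176)^2 + 15.6880/(1+0.176)^3 + 17.4294/(1+0.176)^4 + 141.4618/(1+0.176)^4 = 113.7390

$113.74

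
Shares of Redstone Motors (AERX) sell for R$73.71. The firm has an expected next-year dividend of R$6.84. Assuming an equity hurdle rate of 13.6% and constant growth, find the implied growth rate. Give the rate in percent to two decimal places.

4.32%

From P₀ = D₁/(r − g), the implied growth is g = r − D₁/P₀.
g = 0.136 − 6.84/73.71 = 0.136 − 0.09280 = 0.04320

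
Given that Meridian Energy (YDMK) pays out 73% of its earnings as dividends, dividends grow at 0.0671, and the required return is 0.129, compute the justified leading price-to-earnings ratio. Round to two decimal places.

Justified leading P/E = b/(r−g) = 0.73/(0.129−0.0671) = 11.7932

11.79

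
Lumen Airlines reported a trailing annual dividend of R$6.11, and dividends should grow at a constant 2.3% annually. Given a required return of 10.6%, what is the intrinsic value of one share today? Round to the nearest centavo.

R$75.31

Gordon growth model: P₀ = D₁/(r − g). D₁ = 6.11 × (1 + 0.023) = 6.2505.
P₀ = 6.2505 / (0.106 − 0.023) = 6.2505 / 0.083 = 75.3076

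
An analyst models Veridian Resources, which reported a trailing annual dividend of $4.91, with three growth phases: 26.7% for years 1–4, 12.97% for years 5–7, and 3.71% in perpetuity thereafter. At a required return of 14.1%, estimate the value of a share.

Three-stage DDM. Project D₁…D_7; terminal Gordon value at t=7 with g = 0.0371; discount at r = 0.141.
D_1 = 6.2210
D_2 = 7.8820
D_3 = 9.9865
D_4 = 12.6528
D_5 = 14.2939
D_6 = 16.1478
D_7 = 18.2422
TV_7 = 18.9190/(0.141−0.0371) = 182.0885
P₀ = Σ Dₜ/(1+r)ᵗ + TV_7/(1+r)^7 = 119.9738

$119.97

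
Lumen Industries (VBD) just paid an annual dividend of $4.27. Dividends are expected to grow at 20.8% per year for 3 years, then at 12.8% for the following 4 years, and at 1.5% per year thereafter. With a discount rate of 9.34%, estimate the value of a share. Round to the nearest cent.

$125.04

Three-stage DDM. Project D₁…D_7; terminal Gordon value at t=7 with g = 0.015; discount at r = 0.0934.
D_1 = 5.1582
D_2 = 6.2311
D_3 = 7.5271
D_4 = 8.4906
D_5 = 9.5774
D_6 = 10.8033
D_7 = 12.1861
TV_7 = 12.3689/(0.0934−0.015) = 157.7666
P₀ = Σ Dₜ/(1+r)ᵗ + TV_7/(1+r)^7 = 125.0442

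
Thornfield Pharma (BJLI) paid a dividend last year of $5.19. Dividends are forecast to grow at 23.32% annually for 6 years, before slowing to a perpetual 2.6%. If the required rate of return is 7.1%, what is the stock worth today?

Two-stage DDM. Project D₁…D_6 at 0.2332, terminal growth 0.026, discount at r = 0.071.
D_1 = 6.4003
D_2 = 7.8929
D_3 = 9.7335
D_4 = 12.0033
D_5 = 14.8025
D_6 = 18.2544
Terminal value at t=6: TV = D_7/(r−g) = 18.7291/(0.071−0.026) = 416.2012
P₀ = 6.4003/(1+0.071)^1 + 7.8929/(1+0.071)^2 + 9.7335/(1+0.071)^3 + 12.0033/(1+0.071)^4 + 14.8025/(1+0.071)^5 + 18.2544/(1+0.071)^6 + 416.2012/(1+0.071)^6 = 328.2862

$328.29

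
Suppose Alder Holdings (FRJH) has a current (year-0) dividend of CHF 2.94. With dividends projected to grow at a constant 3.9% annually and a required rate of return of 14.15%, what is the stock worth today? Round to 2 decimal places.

CHF 29.80

Gordon growth model: P₀ = D₁/(r − g). D₁ = 2.94 × (1 + 0.039) = 3.0547.
P₀ = 3.0547 / (0.1415 − 0.039) = 3.0547 / 0.1025 = 29.8016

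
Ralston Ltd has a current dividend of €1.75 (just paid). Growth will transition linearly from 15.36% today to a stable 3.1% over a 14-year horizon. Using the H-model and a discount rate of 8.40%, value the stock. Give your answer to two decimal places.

€62.38

H-model: P₀ = D₀[(1+g_L) + H(g_S−g_L)]/(r−g_L), with H = 14/2 = 7.
P₀ = 1.75 × [(1+0.031) + 7×(0.1536−0.031)] / (0.084−0.031)
   = 1.75 × 1.8892 / 0.053 = 62.3792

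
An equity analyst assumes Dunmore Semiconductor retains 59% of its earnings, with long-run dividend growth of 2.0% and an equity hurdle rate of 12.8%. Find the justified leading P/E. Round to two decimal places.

3.80

Payout ratio b = 1 − 0.59 = 0.41.
Justified leading P/E = b/(r−g) = 0.41/(0.128−0.02) = 3.7963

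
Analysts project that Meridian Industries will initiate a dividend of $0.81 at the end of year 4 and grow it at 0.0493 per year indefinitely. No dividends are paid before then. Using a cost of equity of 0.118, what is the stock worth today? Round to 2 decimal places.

$8.44

Deferred-dividend DDM. At t=3 the remaining stream is a growing perpetuity with first payment D_4 = 0.81.
V_3 = D_4/(r−g) = 0.81/(0.118−0.0493) = 11.7904
P₀ = V_3/(1+r)^3 = 11.7904/(1+0.118)^3 = 8.4373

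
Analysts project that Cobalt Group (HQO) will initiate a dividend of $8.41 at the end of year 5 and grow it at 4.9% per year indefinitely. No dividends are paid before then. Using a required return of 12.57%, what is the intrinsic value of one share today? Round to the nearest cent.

Deferred-dividend DDM. At t=4 the remaining stream is a growing perpetuity with first payment D_5 = 8.41.
V_4 = D_5/(r−g) = 8.41/(0.1257−0.049) = 109.6480
P₀ = V_4/(1+r)^4 = 109.6480/(1+0.1257)^4 = 68.2826

$68.28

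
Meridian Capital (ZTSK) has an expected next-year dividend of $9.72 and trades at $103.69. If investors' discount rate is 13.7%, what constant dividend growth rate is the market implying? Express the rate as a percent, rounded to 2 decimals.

From P₀ = D₁/(r − g), the implied growth is g = r − D₁/P₀.
g = 0.137 − 9.72/103.69 = 0.137 − 0.09374 = 0.04326

4.33%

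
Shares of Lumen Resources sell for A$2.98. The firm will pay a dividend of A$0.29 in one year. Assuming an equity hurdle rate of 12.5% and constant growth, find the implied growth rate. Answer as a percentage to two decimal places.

2.77%

From P₀ = D₁/(r − g), the implied growth is g = r − D₁/P₀.
g = 0.125 − 0.29/2.98 = 0.125 − 0.09732 = 0.02768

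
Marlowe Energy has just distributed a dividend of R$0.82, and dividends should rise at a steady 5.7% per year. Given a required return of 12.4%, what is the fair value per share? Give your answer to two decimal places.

R$12.94

Gordon growth model: P₀ = D₁/(r − g). D₁ = 0.82 × (1 + 0.057) = 0.8667.
P₀ = 0.8667 / (0.124 − 0.057) = 0.8667 / 0.067 = 12.9364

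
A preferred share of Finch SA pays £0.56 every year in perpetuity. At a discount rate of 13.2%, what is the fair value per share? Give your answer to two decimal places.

Zero-growth DDM (perpetuity): P₀ = D/r = 0.56 / 0.132 = 4.2424

£4.24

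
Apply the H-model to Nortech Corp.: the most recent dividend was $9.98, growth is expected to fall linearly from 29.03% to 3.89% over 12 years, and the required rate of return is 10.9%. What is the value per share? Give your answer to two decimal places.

$362.65

H-model: P₀ = D₀[(1+g_L) + H(g_S−g_L)]/(r−g_L), with H = 12/2 = 6.
P₀ = 9.98 × [(1+0.0389) + 6×(0.2903−0.0389)] / (0.109−0.0389)
   = 9.98 × 2.5473 / 0.0701 = 362.6541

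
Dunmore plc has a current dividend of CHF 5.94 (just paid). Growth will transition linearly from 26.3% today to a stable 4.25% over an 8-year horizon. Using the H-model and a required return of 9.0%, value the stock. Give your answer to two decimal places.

H-model: P₀ = D₀[(1+g_L) + H(g_S−g_L)]/(r−g_L), with H = 8/2 = 4.
P₀ = 5.94 × [(1+0.0425) + 4×(0.263−0.0425)] / (0.09−0.0425)
   = 5.94 × 1.9245 / 0.0475 = 240.6638

CHF 240.66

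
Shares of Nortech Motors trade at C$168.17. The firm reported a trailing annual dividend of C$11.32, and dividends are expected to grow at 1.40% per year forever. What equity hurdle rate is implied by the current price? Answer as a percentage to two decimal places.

8.23%

Rearranging the constant-growth DDM: r = D₁/P₀ + g.
D₁ = 11.32 × (1 + 0.014) = 11.4785.
r = 11.4785 / 168.17 + 0.014 = 0.06826 + 0.014 = 0.08226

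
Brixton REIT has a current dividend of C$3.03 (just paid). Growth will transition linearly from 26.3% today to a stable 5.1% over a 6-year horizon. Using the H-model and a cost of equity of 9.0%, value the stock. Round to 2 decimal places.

C$131.07

H-model: P₀ = D₀[(1+g_L) + H(g_S−g_L)]/(r−g_L), with H = 6/2 = 3.
P₀ = 3.03 × [(1+0.051) + 3×(0.263−0.051)] / (0.09−0.051)
   = 3.03 × 1.6870 / 0.039 = 131.0669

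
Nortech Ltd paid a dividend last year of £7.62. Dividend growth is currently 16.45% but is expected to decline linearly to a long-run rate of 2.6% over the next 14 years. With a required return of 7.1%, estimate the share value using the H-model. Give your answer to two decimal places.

£337.90

H-model: P₀ = D₀[(1+g_L) + H(g_S−g_L)]/(r−g_L), with H = 14/2 = 7.
P₀ = 7.62 × [(1+0.026) + 7×(0.1645−0.026)] / (0.071−0.026)
   = 7.62 × 1.9955 / 0.045 = 337.9047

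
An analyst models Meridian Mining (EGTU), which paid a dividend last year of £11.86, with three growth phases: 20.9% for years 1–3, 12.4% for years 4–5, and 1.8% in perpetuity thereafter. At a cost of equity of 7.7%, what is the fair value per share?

£396.11

Three-stage DDM. Project D₁…D_5; terminal Gordon value at t=5 with g = 0.018; discount at r = 0.077.
D_1 = 14.3387
D_2 = 17.3355
D_3 = 20.9587
D_4 = 23.5575
D_5 = 26.4787
TV_5 = 26.9553/(0.077−0.018) = 456.8693
P₀ = Σ Dₜ/(1+r)ᵗ + TV_5/(1+r)^5 = 396.1110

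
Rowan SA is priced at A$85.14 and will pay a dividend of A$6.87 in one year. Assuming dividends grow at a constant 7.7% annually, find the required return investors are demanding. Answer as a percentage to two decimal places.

Rearranging the constant-growth DDM: r = D₁/P₀ + g.
r = 6.8700 / 85.14 + 0.077 = 0.08069 + 0.077 = 0.15769

15.77%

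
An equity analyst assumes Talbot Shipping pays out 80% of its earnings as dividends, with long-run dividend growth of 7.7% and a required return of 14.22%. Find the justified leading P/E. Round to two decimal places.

12.27

Justified leading P/E = b/(r−g) = 0.80/(0.1422−0.077) = 12.2699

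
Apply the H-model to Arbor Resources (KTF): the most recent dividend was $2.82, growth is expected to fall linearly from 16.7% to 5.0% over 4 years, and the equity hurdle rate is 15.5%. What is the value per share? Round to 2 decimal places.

$34.48

H-model: P₀ = D₀[(1+g_L) + H(g_S−g_L)]/(r−g_L), with H = 4/2 = 2.
P₀ = 2.82 × [(1+0.05) + 2×(0.167−0.05)] / (0.155−0.05)
   = 2.82 × 1.2840 / 0.105 = 34.4846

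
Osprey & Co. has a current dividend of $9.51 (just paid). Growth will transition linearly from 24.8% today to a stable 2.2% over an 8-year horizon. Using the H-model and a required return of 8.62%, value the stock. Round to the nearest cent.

H-model: P₀ = D₀[(1+g_L) + H(g_S−g_L)]/(r−g_L), with H = 8/2 = 4.
P₀ = 9.51 × [(1+0.022) + 4×(0.248−0.022)] / (0.0862−0.022)
   = 9.51 × 1.9260 / 0.0642 = 285.3000

$285.30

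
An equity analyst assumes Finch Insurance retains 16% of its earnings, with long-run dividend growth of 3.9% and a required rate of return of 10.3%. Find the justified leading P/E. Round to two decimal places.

13.12

Payout ratio b = 1 − 0.16 = 0.84.
Justified leading P/E = b/(r−g) = 0.84/(0.103−0.039) = 13.1250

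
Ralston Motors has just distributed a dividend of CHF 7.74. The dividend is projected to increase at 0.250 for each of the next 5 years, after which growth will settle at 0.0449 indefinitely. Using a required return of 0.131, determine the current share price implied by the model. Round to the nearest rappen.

CHF 207.67

Two-stage DDM. Project D₁…D_5 at 0.25, terminal growth 0.0449, discount at r = 0.131.
D_1 = 9.6750
D_2 = 12.0938
D_3 = 15.1172
D_4 = 18.8965
D_5 = 23.6206
Terminal value at t=5: TV = D_6/(r−g) = 24.6812/(0.131−0.0449) = 286.6570
P₀ = 9.6750/(1+0.131)^1 + 12.0938/(1+0.131)^2 + 15.1172/(1+0.131)^3 + 18.8965/(1+0.131)^4 + 23.6206/(1+0.131)^5 + 286.6570/(1+0.131)^5 = 207.6697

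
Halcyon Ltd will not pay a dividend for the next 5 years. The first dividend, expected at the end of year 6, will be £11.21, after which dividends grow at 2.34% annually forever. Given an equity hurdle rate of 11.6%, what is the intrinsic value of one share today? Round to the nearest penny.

£69.93

Deferred-dividend DDM. At t=5 the remaining stream is a growing perpetuity with first payment D_6 = 11.21.
V_5 = D_6/(r−g) = 11.21/(0.116−0.0234) = 121.0583
P₀ = V_5/(1+r)^5 = 121.0583/(1+0.116)^5 = 69.9316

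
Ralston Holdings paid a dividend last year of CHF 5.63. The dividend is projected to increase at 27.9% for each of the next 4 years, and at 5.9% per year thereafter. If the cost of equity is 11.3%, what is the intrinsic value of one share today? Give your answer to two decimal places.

Two-stage DDM. Project D₁…D_4 at 0.279, terminal growth 0.059, discount at r = 0.113.
D_1 = 7.2008
D_2 = 9.2098
D_3 = 11.7793
D_4 = 15.0657
Terminal value at t=4: TV = D_5/(r−g) = 15.9546/(0.113−0.059) = 295.4560
P₀ = 7.2008/(1+0.113)^1 + 9.2098/(1+0.113)^2 + 11.7793/(1+0.113)^3 + 15.0657/(1+0.113)^4 + 295.4560/(1+0.113)^4 = 224.8016

CHF 224.80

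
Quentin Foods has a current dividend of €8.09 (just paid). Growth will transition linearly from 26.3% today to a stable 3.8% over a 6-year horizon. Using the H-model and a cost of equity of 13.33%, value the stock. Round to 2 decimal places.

€145.42

H-model: P₀ = D₀[(1+g_L) + H(g_S−g_L)]/(r−g_L), with H = 6/2 = 3.
P₀ = 8.09 × [(1+0.038) + 3×(0.263−0.038)] / (0.1333−0.038)
   = 8.09 × 1.7130 / 0.0953 = 145.4163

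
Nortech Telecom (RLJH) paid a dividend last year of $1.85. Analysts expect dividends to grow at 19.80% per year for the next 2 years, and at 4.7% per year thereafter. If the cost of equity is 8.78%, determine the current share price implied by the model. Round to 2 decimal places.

Two-stage DDM. Project D₁…D_2 at 0.198, terminal growth 0.047, discount at r = 0.0878.
D_1 = 2.2163
D_2 = 2.6551
Terminal value at t=2: TV = D_3/(r−g) = 2.7799/(0.0878−0.047) = 68.1353
P₀ = 2.2163/(1+0.0878)^1 + 2.6551/(1+0.0878)^2 + 68.1353/(1+0.0878)^2 = 61.8615

$61.86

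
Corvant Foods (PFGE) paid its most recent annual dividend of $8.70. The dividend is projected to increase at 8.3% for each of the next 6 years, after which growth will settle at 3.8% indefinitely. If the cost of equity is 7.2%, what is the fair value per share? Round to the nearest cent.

$336.49

Two-stage DDM. Project D₁…D_6 at 0.083, terminal growth 0.038, discount at r = 0.072.
D_1 = 9.4221
D_2 = 10.2041
D_3 = 11.0511
D_4 = 11.9683
D_5 = 12.9617
D_6 = 14.0375
Terminal value at t=6: TV = D_7/(r−g) = 14.5709/(0.072−0.038) = 428.5568
P₀ = 9.4221/(1+0.072)^1 + 10.2041/(1+0.072)^2 + 11.0511/(1+0.072)^3 + 11.9683/(1+0.072)^4 + 12.9617/(1+0.072)^5 + 14.0375/(1+0.072)^6 + 428.5568/(1+0.072)^6 = 336.4909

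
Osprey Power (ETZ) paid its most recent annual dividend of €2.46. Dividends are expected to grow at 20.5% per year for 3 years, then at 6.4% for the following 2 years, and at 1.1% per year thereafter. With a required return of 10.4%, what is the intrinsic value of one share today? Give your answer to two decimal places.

Three-stage DDM. Project D₁…D_5; terminal Gordon value at t=5 with g = 0.011; discount at r = 0.104.
D_1 = 2.9643
D_2 = 3.5720
D_3 = 4.3042
D_4 = 4.5797
D_5 = 4.8728
TV_5 = 4.9264/(0.104−0.011) = 52.9722
P₀ = Σ Dₜ/(1+r)ᵗ + TV_5/(1+r)^5 = 47.1687

€47.17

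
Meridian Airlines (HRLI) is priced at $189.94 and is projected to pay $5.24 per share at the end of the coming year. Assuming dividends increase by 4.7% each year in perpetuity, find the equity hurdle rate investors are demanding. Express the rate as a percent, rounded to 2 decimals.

Rearranging the constant-growth DDM: r = D₁/P₀ + g.
r = 5.2400 / 189.94 + 0.047 = 0.02759 + 0.047 = 0.07459

7.46%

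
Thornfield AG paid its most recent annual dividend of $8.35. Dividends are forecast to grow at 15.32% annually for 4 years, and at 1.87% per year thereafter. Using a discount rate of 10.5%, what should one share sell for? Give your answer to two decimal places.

$154.13

Two-stage DDM. Project D₁…D_4 at 0.1532, terminal growth 0.0187, discount at r = 0.105.
D_1 = 9.6292
D_2 = 11.1044
D_3 = 12.8056
D_4 = 14.7674
Terminal value at t=4: TV = D_5/(r−g) = 15.0436/(0.105−0.0187) = 174.3173
P₀ = 9.6292/(1+0.105)^1 + 11.1044/(1+0.105)^2 + 12.8056/(1+0.105)^3 + 14.7674/(1+0.105)^4 + 174.3173/(1+0.105)^4 = 154.1253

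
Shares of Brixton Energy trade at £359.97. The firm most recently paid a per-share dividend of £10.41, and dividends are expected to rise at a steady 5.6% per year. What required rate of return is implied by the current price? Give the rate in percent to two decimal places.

Rearranging the constant-growth DDM: r = D₁/P₀ + g.
D₁ = 10.41 × (1 + 0.056) = 10.9930.
r = 10.9930 / 359.97 + 0.056 = 0.03054 + 0.056 = 0.08654

8.65%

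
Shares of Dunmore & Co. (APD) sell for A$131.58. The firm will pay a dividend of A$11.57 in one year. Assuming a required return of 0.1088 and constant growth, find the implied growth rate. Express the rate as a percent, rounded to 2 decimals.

From P₀ = D₁/(r − g), the implied growth is g = r − D₁/P₀.
g = 0.1088 − 11.57/131.58 = 0.1088 − 0.08793 = 0.02087

2.09%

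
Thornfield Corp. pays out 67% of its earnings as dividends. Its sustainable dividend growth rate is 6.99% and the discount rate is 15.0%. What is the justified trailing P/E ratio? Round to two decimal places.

8.95

Justified trailing P/E = b(1+g)/(r−g) = 0.67×(1+0.0699)/(0.15−0.0699) = 8.9492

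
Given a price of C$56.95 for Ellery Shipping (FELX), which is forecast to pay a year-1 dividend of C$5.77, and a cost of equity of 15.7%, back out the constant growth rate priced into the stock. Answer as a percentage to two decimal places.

5.57%

From P₀ = D₁/(r − g), the implied growth is g = r − D₁/P₀.
g = 0.157 − 5.77/56.95 = 0.157 − 0.10132 = 0.05568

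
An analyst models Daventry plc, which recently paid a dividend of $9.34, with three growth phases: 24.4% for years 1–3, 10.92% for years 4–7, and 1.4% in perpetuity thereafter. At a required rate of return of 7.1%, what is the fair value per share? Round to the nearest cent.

Three-stage DDM. Project D₁…D_7; terminal Gordon value at t=7 with g = 0.014; discount at r = 0.071.
D_1 = 11.6190
D_2 = 14.4540
D_3 = 17.9808
D_4 = 19.9443
D_5 = 22.1222
D_6 = 24.5379
D_7 = 27.2175
TV_7 = 27.5985/(0.071−0.014) = 484.1841
P₀ = Σ Dₜ/(1+r)ᵗ + TV_7/(1+r)^7 = 401.6031

$401.60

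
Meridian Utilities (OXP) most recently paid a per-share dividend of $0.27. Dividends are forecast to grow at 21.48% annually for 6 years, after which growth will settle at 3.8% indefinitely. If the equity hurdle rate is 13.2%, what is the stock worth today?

Two-stage DDM. Project D₁…D_6 at 0.2148, terminal growth 0.038, discount at r = 0.132.
D_1 = 0.3280
D_2 = 0.3984
D_3 = 0.4840
D_4 = 0.5880
D_5 = 0.7143
D_6 = 0.8677
Terminal value at t=6: TV = D_7/(r−g) = 0.9007/(0.132−0.038) = 9.5821
P₀ = 0.3280/(1+0.132)^1 + 0.3984/(1+0.132)^2 + 0.4840/(1+0.132)^3 + 0.5880/(1+0.132)^4 + 0.7143/(1+0.132)^5 + 0.8677/(1+0.132)^6 + 9.5821/(1+0.132)^6 = 6.6431

$6.64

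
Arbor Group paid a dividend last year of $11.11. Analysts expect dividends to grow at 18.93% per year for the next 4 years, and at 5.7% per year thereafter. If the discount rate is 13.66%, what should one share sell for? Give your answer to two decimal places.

$226.69

Two-stage DDM. Project D₁…D_4 at 0.1893, terminal growth 0.057, discount at r = 0.1366.
D_1 = 13.2131
D_2 = 15.7144
D_3 = 18.6891
D_4 = 22.2269
Terminal value at t=4: TV = D_5/(r−g) = 23.4939/(0.1366−0.057) = 295.1492
P₀ = 13.2131/(1+0.1366)^1 + 15.7144/(1+0.1366)^2 + 18.6891/(1+0.1366)^3 + 22.2269/(1+0.1366)^4 + 295.1492/(1+0.1366)^4 = 226.6882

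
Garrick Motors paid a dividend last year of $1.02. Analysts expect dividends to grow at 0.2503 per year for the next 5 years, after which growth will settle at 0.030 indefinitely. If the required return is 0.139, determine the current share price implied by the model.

Two-stage DDM. Project D₁…D_5 at 0.2503, terminal growth 0.03, discount at r = 0.139.
D_1 = 1.2753
D_2 = 1.5945
D_3 = 1.9936
D_4 = 2.4926
D_5 = 3.1165
Terminal value at t=5: TV = D_6/(r−g) = 3.2100/(0.139−0.03) = 29.4498
P₀ = 1.2753/(1+0.139)^1 + 1.5945/(1+0.139)^2 + 1.9936/(1+0.139)^3 + 2.4926/(1+0.139)^4 + 3.1165/(1+0.139)^5 + 29.4498/(1+0.139)^5 = 22.1673

$22.17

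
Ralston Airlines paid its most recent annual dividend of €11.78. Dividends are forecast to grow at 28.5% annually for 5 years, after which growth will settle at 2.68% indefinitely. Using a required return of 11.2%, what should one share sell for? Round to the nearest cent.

Two-stage DDM. Project D₁…D_5 at 0.285, terminal growth 0.0268, discount at r = 0.112.
D_1 = 15.1373
D_2 = 19.4514
D_3 = 24.9951
D_4 = 32.1187
D_5 = 41.2725
Terminal value at t=5: TV = D_6/(r−g) = 42.3786/(0.112−0.0268) = 497.4016
P₀ = 15.1373/(1+0.112)^1 + 19.4514/(1+0.112)^2 + 24.9951/(1+0.112)^3 + 32.1187/(1+0.112)^4 + 41.2725/(1+0.112)^5 + 497.4016/(1+0.112)^5 = 385.3391

€385.34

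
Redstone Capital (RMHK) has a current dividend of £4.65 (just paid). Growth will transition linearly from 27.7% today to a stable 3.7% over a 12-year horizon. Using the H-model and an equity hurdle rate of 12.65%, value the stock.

H-model: P₀ = D₀[(1+g_L) + H(g_S−g_L)]/(r−g_L), with H = 12/2 = 6.
P₀ = 4.65 × [(1+0.037) + 6×(0.277−0.037)] / (0.1265−0.037)
   = 4.65 × 2.4770 / 0.0895 = 128.6933

£128.69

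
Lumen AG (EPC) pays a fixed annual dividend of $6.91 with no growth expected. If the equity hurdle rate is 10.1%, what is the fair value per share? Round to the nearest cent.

$68.42

Zero-growth DDM (perpetuity): P₀ = D/r = 6.91 / 0.101 = 68.4158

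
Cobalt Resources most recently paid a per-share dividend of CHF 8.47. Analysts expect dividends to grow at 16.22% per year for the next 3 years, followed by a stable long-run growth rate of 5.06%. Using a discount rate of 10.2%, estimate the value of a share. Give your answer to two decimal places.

CHF 231.36

Two-stage DDM. Project D₁…D_3 at 0.1622, terminal growth 0.0506, discount at r = 0.102.
D_1 = 9.8438
D_2 = 11.4405
D_3 = 13.2962
Terminal value at t=3: TV = D_4/(r−g) = 13.9689/(0.102−0.0506) = 271.7692
P₀ = 9.8438/(1+0.102)^1 + 11.4405/(1+0.102)^2 + 13.2962/(1+0.102)^3 + 271.7692/(1+0.102)^3 = 231.3632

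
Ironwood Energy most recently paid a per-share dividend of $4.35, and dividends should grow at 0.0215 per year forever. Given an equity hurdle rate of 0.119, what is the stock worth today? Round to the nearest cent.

$45.57

Gordon growth model: P₀ = D₁/(r − g). D₁ = 4.35 × (1 + 0.0215) = 4.4435.
P₀ = 4.4435 / (0.119 − 0.0215) = 4.4435 / 0.0975 = 45.5746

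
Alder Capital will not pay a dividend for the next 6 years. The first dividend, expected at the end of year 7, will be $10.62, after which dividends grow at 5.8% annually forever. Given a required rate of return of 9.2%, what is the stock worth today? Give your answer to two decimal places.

Deferred-dividend DDM. At t=6 the remaining stream is a growing perpetuity with first payment D_7 = 10.62.
V_6 = D_7/(r−g) = 10.62/(0.092−0.058) = 312.3529
P₀ = V_6/(1+r)^6 = 312.3529/(1+0.092)^6 = 184.2085

$184.21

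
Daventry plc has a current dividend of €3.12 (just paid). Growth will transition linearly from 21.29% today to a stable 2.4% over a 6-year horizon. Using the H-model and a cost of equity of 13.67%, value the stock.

€44.04

H-model: P₀ = D₀[(1+g_L) + H(g_S−g_L)]/(r−g_L), with H = 6/2 = 3.
P₀ = 3.12 × [(1+0.024) + 3×(0.2129−0.024)] / (0.1367−0.024)
   = 3.12 × 1.5907 / 0.1127 = 44.0371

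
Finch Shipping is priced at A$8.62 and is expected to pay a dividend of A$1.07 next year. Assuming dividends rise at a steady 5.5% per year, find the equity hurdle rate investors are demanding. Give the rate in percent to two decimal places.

17.91%

Rearranging the constant-growth DDM: r = D₁/P₀ + g.
r = 1.0700 / 8.62 + 0.055 = 0.12413 + 0.055 = 0.17913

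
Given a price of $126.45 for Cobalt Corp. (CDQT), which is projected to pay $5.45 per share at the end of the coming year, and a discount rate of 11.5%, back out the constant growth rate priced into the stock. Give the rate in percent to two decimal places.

7.19%

From P₀ = D₁/(r − g), the implied growth is g = r − D₁/P₀.
g = 0.115 − 5.45/126.45 = 0.115 − 0.04310 = 0.07190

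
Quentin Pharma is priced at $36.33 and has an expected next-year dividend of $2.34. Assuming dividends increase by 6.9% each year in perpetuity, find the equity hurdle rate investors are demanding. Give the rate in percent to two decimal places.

Rearranging the constant-growth DDM: r = D₁/P₀ + g.
r = 2.3400 / 36.33 + 0.069 = 0.06441 + 0.069 = 0.13341

13.34%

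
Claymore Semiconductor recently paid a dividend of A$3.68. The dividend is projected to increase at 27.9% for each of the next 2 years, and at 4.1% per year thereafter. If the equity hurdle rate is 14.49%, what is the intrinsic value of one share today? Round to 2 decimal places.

Two-stage DDM. Project D₁…D_2 at 0.279, terminal growth 0.041, discount at r = 0.1449.
D_1 = 4.7067
D_2 = 6.0199
Terminal value at t=2: TV = D_3/(r−g) = 6.2667/(0.1449−0.041) = 60.3148
P₀ = 4.7067/(1+0.1449)^1 + 6.0199/(1+0.1449)^2 + 60.3148/(1+0.1449)^2 = 54.7175

A$54.72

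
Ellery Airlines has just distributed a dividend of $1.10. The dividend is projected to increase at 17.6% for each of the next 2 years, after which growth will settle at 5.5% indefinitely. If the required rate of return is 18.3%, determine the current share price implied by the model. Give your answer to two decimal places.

Two-stage DDM. Project D₁…D_2 at 0.176, terminal growth 0.055, discount at r = 0.183.
D_1 = 1.2936
D_2 = 1.5213
Terminal value at t=2: TV = D_3/(r−g) = 1.6049/(0.183−0.055) = 12.5386
P₀ = 1.2936/(1+0.183)^1 + 1.5213/(1+0.183)^2 + 12.5386/(1+0.183)^2 = 11.1399

$11.14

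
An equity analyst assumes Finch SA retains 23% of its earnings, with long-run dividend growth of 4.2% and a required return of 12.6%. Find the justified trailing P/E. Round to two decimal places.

Payout ratio b = 1 − 0.23 = 0.77.
Justified trailing P/E = b(1+g)/(r−g) = 0.77×(1+0.042)/(0.126−0.042) = 9.5517

9.55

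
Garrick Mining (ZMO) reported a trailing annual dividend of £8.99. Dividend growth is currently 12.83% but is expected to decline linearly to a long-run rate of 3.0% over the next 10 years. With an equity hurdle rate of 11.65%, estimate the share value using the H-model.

H-model: P₀ = D₀[(1+g_L) + H(g_S−g_L)]/(r−g_L), with H = 10/2 = 5.
P₀ = 8.99 × [(1+0.03) + 5×(0.1283−0.03)] / (0.1165−0.03)
   = 8.99 × 1.5215 / 0.0865 = 158.1305

£158.13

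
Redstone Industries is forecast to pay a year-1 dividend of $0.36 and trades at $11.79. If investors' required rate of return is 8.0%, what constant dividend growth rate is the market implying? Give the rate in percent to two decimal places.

4.95%

From P₀ = D₁/(r − g), the implied growth is g = r − D₁/P₀.
g = 0.08 − 0.36/11.79 = 0.08 − 0.03053 = 0.04947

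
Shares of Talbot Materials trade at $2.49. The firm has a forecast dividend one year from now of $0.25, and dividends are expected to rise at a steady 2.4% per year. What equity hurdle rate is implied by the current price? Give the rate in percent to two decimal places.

12.44%

Rearranging the constant-growth DDM: r = D₁/P₀ + g.
r = 0.2500 / 2.49 + 0.024 = 0.10040 + 0.024 = 0.12440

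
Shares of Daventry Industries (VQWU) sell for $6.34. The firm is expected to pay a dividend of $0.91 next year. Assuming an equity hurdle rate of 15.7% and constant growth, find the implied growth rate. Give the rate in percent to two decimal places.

1.35%

From P₀ = D₁/(r − g), the implied growth is g = r − D₁/P₀.
g = 0.157 − 0.91/6.34 = 0.157 − 0.14353 = 0.01347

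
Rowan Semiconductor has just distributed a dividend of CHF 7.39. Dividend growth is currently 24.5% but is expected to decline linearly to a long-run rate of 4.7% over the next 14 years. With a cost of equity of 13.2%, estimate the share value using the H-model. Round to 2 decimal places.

CHF 211.53

H-model: P₀ = D₀[(1+g_L) + H(g_S−g_L)]/(r−g_L), with H = 14/2 = 7.
P₀ = 7.39 × [(1+0.047) + 7×(0.245−0.047)] / (0.132−0.047)
   = 7.39 × 2.4330 / 0.085 = 211.5279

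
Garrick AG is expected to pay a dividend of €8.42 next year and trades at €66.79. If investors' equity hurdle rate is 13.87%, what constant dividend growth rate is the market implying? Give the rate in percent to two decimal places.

From P₀ = D₁/(r − g), the implied growth is g = r − D₁/P₀.
g = 0.1387 − 8.42/66.79 = 0.1387 − 0.12607 = 0.01263

1.26%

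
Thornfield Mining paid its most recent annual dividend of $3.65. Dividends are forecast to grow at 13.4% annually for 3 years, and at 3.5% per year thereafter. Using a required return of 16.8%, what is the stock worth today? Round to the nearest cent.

Two-stage DDM. Project D₁…D_3 at 0.134, terminal growth 0.035, discount at r = 0.168.
D_1 = 4.1391
D_2 = 4.6937
D_3 = 5.3227
Terminal value at t=3: TV = D_4/(r−g) = 5.5090/(0.168−0.035) = 41.4210
P₀ = 4.1391/(1+0.168)^1 + 4.6937/(1+0.168)^2 + 5.3227/(1+0.168)^3 + 41.4210/(1+0.168)^3 = 36.3199

$36.32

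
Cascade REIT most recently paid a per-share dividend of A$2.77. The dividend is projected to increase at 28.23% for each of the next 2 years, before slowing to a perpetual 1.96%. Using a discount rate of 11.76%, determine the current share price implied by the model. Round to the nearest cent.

A$44.76

Two-stage DDM. Project D₁…D_2 at 0.2823, terminal growth 0.0196, discount at r = 0.1176.
D_1 = 3.5520
D_2 = 4.5547
Terminal value at t=2: TV = D_3/(r−g) = 4.6440/(0.1176−0.0196) = 47.3874
P₀ = 3.5520/(1+0.1176)^1 + 4.5547/(1+0.1176)^2 + 47.3874/(1+0.1176)^2 = 44.7642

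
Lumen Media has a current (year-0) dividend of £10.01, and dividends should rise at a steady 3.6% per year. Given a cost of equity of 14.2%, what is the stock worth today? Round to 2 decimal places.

Gordon growth model: P₀ = D₁/(r − g). D₁ = 10.01 × (1 + 0.036) = 10.3704.
P₀ = 10.3704 / (0.142 − 0.036) = 10.3704 / 0.106 = 97.8336

£97.83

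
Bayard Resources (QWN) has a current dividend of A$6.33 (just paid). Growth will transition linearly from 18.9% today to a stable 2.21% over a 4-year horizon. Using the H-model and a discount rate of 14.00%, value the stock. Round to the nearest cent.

H-model: P₀ = D₀[(1+g_L) + H(g_S−g_L)]/(r−g_L), with H = 4/2 = 2.
P₀ = 6.33 × [(1+0.0221) + 2×(0.189−0.0221)] / (0.14−0.0221)
   = 6.33 × 1.3559 / 0.1179 = 72.7977

A$72.80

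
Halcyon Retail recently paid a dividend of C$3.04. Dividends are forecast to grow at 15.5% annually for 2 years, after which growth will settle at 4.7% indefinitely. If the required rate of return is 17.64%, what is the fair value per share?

Two-stage DDM. Project D₁…D_2 at 0.155, terminal growth 0.047, discount at r = 0.1764.
D_1 = 3.5112
D_2 = 4.0554
Terminal value at t=2: TV = D_3/(r−g) = 4.2460/(0.1764−0.047) = 32.8133
P₀ = 3.5112/(1+0.1764)^1 + 4.0554/(1+0.1764)^2 + 32.8133/(1+0.1764)^2 = 29.6256

C$29.63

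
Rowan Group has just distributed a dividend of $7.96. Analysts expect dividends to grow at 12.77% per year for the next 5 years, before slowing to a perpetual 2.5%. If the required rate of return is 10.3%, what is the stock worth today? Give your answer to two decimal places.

$159.41

Two-stage DDM. Project D₁…D_5 at 0.1277, terminal growth 0.025, discount at r = 0.103.
D_1 = 8.9765
D_2 = 10.1228
D_3 = 11.4155
D_4 = 12.8732
D_5 = 14.5171
Terminal value at t=5: TV = D_6/(r−g) = 14.8801/(0.103−0.025) = 190.7701
P₀ = 8.9765/(1+0.103)^1 + 10.1228/(1+0.103)^2 + 11.4155/(1+0.103)^3 + 12.8732/(1+0.103)^4 + 14.5171/(1+0.103)^5 + 190.7701/(1+0.103)^5 = 159.4060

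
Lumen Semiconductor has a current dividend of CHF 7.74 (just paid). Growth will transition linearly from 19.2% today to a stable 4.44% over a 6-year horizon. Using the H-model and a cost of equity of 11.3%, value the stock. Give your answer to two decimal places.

H-model: P₀ = D₀[(1+g_L) + H(g_S−g_L)]/(r−g_L), with H = 6/2 = 3.
P₀ = 7.74 × [(1+0.0444) + 3×(0.192−0.0444)] / (0.113−0.0444)
   = 7.74 × 1.4872 / 0.0686 = 167.7978

CHF 167.80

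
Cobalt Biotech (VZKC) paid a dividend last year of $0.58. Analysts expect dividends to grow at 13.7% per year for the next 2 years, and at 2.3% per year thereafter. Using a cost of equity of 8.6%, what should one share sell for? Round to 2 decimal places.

Two-stage DDM. Project D₁…D_2 at 0.137, terminal growth 0.023, discount at r = 0.086.
D_1 = 0.6595
D_2 = 0.7498
Terminal value at t=2: TV = D_3/(r−g) = 0.7671/(0.086−0.023) = 12.1754
P₀ = 0.6595/(1+0.086)^1 + 0.7498/(1+0.086)^2 + 12.1754/(1+0.086)^2 = 11.5664

$11.57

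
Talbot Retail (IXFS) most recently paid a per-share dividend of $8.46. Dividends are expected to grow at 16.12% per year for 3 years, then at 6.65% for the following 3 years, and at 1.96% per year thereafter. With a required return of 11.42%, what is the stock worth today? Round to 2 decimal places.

$144.44

Three-stage DDM. Project D₁…D_6; terminal Gordon value at t=6 with g = 0.0196; discount at r = 0.1142.
D_1 = 9.8238
D_2 = 11.4073
D_3 = 13.2462
D_4 = 14.1271
D_5 = 15.0665
D_6 = 16.0685
TV_6 = 16.3834/(0.1142−0.0196) = 173.1860
P₀ = Σ Dₜ/(1+r)ᵗ + TV_6/(1+r)^6 = 144.4386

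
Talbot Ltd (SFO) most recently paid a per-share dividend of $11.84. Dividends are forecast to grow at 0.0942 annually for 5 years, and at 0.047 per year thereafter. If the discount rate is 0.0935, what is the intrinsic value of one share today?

$326.76

Two-stage DDM. Project D₁…D_5 at 0.0942, terminal growth 0.047, discount at r = 0.0935.
D_1 = 12.9553
D_2 = 14.1757
D_3 = 15.5111
D_4 = 16.9722
D_5 = 18.5710
Terminal value at t=5: TV = D_6/(r−g) = 19.4438/(0.0935−0.047) = 418.1470
P₀ = 12.9553/(1+0.0935)^1 + 14.1757/(1+0.0935)^2 + 15.5111/(1+0.0935)^3 + 16.9722/(1+0.0935)^4 + 18.5710/(1+0.0935)^5 + 418.1470/(1+0.0935)^5 = 326.7591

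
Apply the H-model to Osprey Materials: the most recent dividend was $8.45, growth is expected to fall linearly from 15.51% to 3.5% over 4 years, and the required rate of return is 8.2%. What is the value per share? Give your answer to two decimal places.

H-model: P₀ = D₀[(1+g_L) + H(g_S−g_L)]/(r−g_L), with H = 4/2 = 2.
P₀ = 8.45 × [(1+0.035) + 2×(0.1551−0.035)] / (0.082−0.035)
   = 8.45 × 1.2752 / 0.047 = 229.2647

$229.26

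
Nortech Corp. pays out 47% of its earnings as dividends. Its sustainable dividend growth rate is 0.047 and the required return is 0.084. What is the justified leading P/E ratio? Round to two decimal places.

12.70

Justified leading P/E = b/(r−g) = 0.47/(0.084−0.047) = 12.7027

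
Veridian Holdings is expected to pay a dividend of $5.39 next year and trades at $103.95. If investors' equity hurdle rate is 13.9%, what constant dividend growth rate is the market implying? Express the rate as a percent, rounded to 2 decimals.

From P₀ = D₁/(r − g), the implied growth is g = r − D₁/P₀.
g = 0.139 − 5.39/103.95 = 0.139 − 0.05185 = 0.08715

8.71%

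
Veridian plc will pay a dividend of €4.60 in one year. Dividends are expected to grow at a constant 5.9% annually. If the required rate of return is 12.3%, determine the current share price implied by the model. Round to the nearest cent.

Gordon growth model: P₀ = D₁/(r − g), with D₁ = 4.60 given directly.
P₀ = 4.6000 / (0.123 − 0.059) = 4.6000 / 0.064 = 71.8750

€71.88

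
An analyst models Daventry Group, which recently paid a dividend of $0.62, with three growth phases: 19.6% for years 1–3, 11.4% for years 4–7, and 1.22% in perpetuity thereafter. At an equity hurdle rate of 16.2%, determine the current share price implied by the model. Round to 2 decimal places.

$8.27

Three-stage DDM. Project D₁…D_7; terminal Gordon value at t=7 with g = 0.0122; discount at r = 0.162.
D_1 = 0.7415
D_2 = 0.8869
D_3 = 1.0607
D_4 = 1.1816
D_5 = 1.3163
D_6 = 1.4664
D_7 = 1.6335
TV_7 = 1.6535/(0.162−0.0122) = 11.0377
P₀ = Σ Dₜ/(1+r)ᵗ + TV_7/(1+r)^7 = 8.2658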